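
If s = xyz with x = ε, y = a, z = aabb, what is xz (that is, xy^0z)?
aabb

Given x = '', y = 'a', z = 'aabb' and i = 0:

xy^0z = x + y·y·...·y (0 times) + z
       = '' + 'a'^0 + 'aabb'
       = '' + '' + 'aabb'
       = 'aabb'

The pumped string is 'aabb' with length 4.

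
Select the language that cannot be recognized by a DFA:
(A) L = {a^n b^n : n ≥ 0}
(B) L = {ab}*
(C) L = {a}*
(A) {a^n b^n : n ≥ 0}

(A) L = {a^n b^n : n ≥ 0} is NOT regular.

The pumping lemma can be used to prove this:
After pumping, the number of a's and b's become unequal

The other languages are regular because they can be recognized by finite automata.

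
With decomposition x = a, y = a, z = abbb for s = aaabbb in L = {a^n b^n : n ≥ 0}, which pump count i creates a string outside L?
i = 3

xy³z = a · aaa · abbb = aaaaabbb; aaaaabbb has 5 a's and 3 b's; 5 ≠ 3, so it is not in L.
(Other choices also work, e.g. i = 0, 2; only i = 1 is guaranteed to stay in L since xy¹z = s.)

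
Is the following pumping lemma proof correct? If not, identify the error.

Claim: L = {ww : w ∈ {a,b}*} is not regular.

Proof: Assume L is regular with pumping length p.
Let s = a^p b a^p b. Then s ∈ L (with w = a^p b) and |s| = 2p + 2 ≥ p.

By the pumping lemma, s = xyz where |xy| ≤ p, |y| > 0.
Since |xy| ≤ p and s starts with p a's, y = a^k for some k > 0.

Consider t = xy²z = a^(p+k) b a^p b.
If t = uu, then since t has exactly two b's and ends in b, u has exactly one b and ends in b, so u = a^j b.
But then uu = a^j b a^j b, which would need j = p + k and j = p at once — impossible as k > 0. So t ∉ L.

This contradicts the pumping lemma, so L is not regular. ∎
The proof is correct.

This proof is valid because:
1. s = a^p b a^p b is in L and is chosen in terms of p, so |s| ≥ p holds for every p
2. The decomposition analysis is correct: |xy| ≤ p forces y to lie inside the leading a's
3. The contradiction is valid: the argument shows a^(p+k) b a^p b cannot be split into two equal halves
4. The conclusion follows logically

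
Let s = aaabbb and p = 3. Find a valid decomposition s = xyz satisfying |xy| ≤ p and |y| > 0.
x = '', y = 'aa', z = 'abbb'

For s = aaabbb and p = 3, one valid decomposition is:
- x = '' (length 0)
- y = 'aa' (length 2)
- z = 'abbb' (length 4)

Verification:
- xyz = '' + 'aa' + 'abbb' = aaabbb ✓
- |xy| = 2 ≤ 3 ✓
- |y| = 2 > 0 ✓

All pumping lemma constraints are satisfied.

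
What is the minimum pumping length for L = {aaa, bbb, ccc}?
p = 4

For a finite language L, the pumping lemma holds vacuously if p > max|s| for s ∈ L.

The longest string in L = {aaa, bbb, ccc} has length 3.
If p = 4, then no string s ∈ L has |s| ≥ p, so the condition is vacuously true.

The minimum pumping length is p = 4.

Why no smaller p works: for any p ≤ 3, the longest string s ∈ L has |s| = 3 ≥ p, so it would
have to be pumpable; but pumping up (i = 2, 3, ...) produces ever longer strings, which cannot all lie in the
finite language L. So the pumping property fails for every p ≤ 3.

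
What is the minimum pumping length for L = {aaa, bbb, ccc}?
p = 4

For a finite language L, the pumping lemma holds vacuously if p > max|s| for s ∈ L.

The longest string in L = {aaa, bbb, ccc} has length 3.
If p = 4, then no string s ∈ L has |s| ≥ p, so the condition is vacuously true.

The minimum pumping length is p = 4.

Why no smaller p works: for any p ≤ 3, the longest string s ∈ L has |s| = 3 ≥ p, so it would
have to be pumpable; but pumping up (i = 2, 3, ...) produces ever longer strings, which cannot all lie in the
finite language L. So the pumping property fails for every p ≤ 3.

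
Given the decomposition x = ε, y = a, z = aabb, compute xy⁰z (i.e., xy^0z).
aabb

Given x = '', y = 'a', z = 'aabb' and i = 0:

xy^0z = x + y·y·...·y (0 times) + z
       = '' + 'a'^0 + 'aabb'
       = '' + '' + 'aabb'
       = 'aabb'

The pumped string is 'aabb' with length 4.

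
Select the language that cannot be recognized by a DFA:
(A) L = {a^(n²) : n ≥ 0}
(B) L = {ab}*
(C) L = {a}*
(A) {a^(n²) : n ≥ 0}

(A) L = {a^(n²) : n ≥ 0} is NOT regular.

The pumping lemma can be used to prove this:
After pumping, length is no longer a perfect square

The other languages are regular because they can be recognized by finite automata.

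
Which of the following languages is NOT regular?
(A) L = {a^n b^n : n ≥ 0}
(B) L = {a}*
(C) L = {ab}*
(A) {a^n b^n : n ≥ 0}

(A) L = {a^n b^n : n ≥ 0} is NOT regular.

The pumping lemma can be used to prove this:
After pumping, the number of a's and b's become unequal

The other languages are regular because they can be recognized by finite automata.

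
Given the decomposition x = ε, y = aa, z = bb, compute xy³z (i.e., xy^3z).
aaaaaabb

Given x = '', y = 'aa', z = 'bb' and i = 3:

xy^3z = x + y·y·...·y (3 times) + z
       = '' + 'aa'^3 + 'bb'
       = '' + 'aaaaaa' + 'bb'
       = 'aaaaaabb'

The pumped string is 'aaaaaabb' with length 8.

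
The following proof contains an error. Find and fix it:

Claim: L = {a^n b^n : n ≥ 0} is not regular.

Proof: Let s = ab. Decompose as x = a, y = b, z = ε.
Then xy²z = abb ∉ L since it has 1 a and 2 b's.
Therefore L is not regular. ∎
Error: The string s = ab might be shorter than the pumping length p.

Correction: Choose s = a^p b^p to ensure |s| ≥ p. Also, the decomposition is wrong: with |xy| ≤ p, y cannot include b's when s starts with p a's.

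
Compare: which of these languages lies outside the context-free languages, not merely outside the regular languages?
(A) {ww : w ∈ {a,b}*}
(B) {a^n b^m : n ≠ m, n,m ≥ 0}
(A) {ww : w ∈ {a,b}*}

(A) {ww : w ∈ {a,b}*} requires the CFL pumping lemma.

- {a^n b^m : n ≠ m, n,m ≥ 0} is context-free (but not regular)
  • Can be shown non-regular with the regular pumping lemma
  • After pumping a's, we can make n = m

- {ww : w ∈ {a,b}*} is NOT context-free
  • Requires the CFL pumping lemma to prove
  • Even a PDA cannot compare two arbitrary halves symbol by symbol; CFL pumping on a^p b^p a^p b^p fails

The CFL pumping lemma is "stronger" in that it can prove non-membership
in the larger class of context-free languages.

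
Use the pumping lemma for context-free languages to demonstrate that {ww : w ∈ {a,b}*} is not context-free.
Assume for contradiction that L is context-free, and let p ≥ 1 be the pumping length given by the pumping lemma for CFLs.
Choose s = a^p b^p a^p b^p. Then s ∈ L (take w = a^p b^p) and |s| = 4p ≥ p.
By the CFL pumping lemma, s = uvxyz for some u, v, x, y, z with |vxy| ≤ p, |vy| ≥ 1, and uv^i xy^i z ∈ L for every i ≥ 0.

Write s as four blocks A₁ B₁ A₂ B₂ with A₁ = A₂ = a^p and B₁ = B₂ = b^p. Since |vxy| ≤ p, the window vxy lies inside at most two adjacent blocks. Take i = 0 and let t = uxz, so |t| = 4p − |vy| with 1 ≤ |vy| ≤ p. If |t| is odd, t ∉ L immediately, so assume |vy| is even (hence |vy| ≥ 2) and |t|/2 = 2p − |vy|/2, which satisfies p ≤ |t|/2 ≤ 2p − 1.

Case 1 (vxy inside A₁B₁): t = a^(p−j) b^(p−l) a^p b^p with j + l = |vy|. The second half of t has length < 2p, so it is a suffix of the trailing a^p b^p and ends in b; the first half is a^(p−j) b^(p−l) a^((j+l)/2), which ends in a because (j+l)/2 ≥ 1. The halves differ, so t ∉ L.

Case 2 (vxy inside B₁A₂, straddling the middle): t = a^p b^(p−j) a^(p−l) b^p with j + l = |vy|. If t = ww, then w is a prefix of t of length ≥ p, so w begins with a^p; and w is a suffix of t of length ≥ p, so w ends with b^p. That forces |w| ≥ 2p, contradicting |w| = |t|/2 ≤ 2p − 1. So t ∉ L.

Case 3 (vxy inside A₂B₂): t = a^p b^p a^(p−j) b^(p−l) with j + l = |vy|. The first half of t is a prefix of a^p b^p, so it begins with a; the second half is b^((j+l)/2) a^(p−j) b^(p−l), which begins with b. The halves differ, so t ∉ L.

In every case uv⁰xy⁰z = uxz ∉ L.

This contradicts the CFL pumping lemma, which requires uv^i xy^i z ∈ L for all i ≥ 0.
Hence L = {ww : w ∈ {a,b}*} is not context-free. ∎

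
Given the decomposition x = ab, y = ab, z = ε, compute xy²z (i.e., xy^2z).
ababab

Given x = 'ab', y = 'ab', z = '' and i = 2:

xy^2z = x + y·y·...·y (2 times) + z
       = 'ab' + 'ab'^2 + ''
       = 'ab' + 'abab' + ''
       = 'ababab'

The pumped string is 'ababab' with length 6.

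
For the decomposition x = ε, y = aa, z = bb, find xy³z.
aaaaaabb

Given x = '', y = 'aa', z = 'bb' and i = 3:

xy^3z = x + y·y·...·y (3 times) + z
       = '' + 'aa'^3 + 'bb'
       = '' + 'aaaaaa' + 'bb'
       = 'aaaaaabb'

The pumped string is 'aaaaaabb' with length 8.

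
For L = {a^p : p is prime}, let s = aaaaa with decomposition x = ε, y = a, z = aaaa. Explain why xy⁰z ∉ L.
xy⁰z = aaaa ∉ L

Pumping with i = 0 replaces y = a by y⁰ = ε:
- Original: s = xyz = aaaaa; aaaaa has length 5, which is prime, so it is in L
- Pumped: xy⁰z = ε · ε · aaaa = aaaa
- aaaa has length 4 = 2 × 2, which is not prime, so it is not in L

The pumping lemma would require xy⁰z ∈ L, so this decomposition yields a contradiction.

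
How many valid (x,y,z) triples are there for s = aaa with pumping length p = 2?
3

For s = 'aaa' with pumping length p = 2:

Constraints: |xy| ≤ 2, |y| > 0

Valid decompositions (|xy| ≤ p, |y| ≥ 1):
  • x='', y='a', z='aa'
  • x='a', y='a', z='a'
  • x='', y='aa', z='a'

Total count: 3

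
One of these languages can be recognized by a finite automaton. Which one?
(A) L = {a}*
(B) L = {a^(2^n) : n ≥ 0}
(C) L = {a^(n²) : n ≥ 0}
(A) {a}*

(A) L = {a}* is regular.

This can be recognized by a finite automaton (DFA/NFA).
Regular expressions like {a}* define regular languages.

The other choices are not regular:
- {a^(n²) : n ≥ 0}: After pumping, length is no longer a perfect square
- {a^(2^n) : n ≥ 0}: After pumping, length is no longer a power of 2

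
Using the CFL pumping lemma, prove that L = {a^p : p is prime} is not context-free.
Assume for contradiction that L is context-free, and let p ≥ 1 be the pumping length given by the pumping lemma for CFLs.
Choose a prime q with q ≥ p and let s = a^q. Then s ∈ L and |s| = q ≥ p.
By the CFL pumping lemma, s = uvxyz for some u, v, x, y, z with |vxy| ≤ p, |vy| ≥ 1, and uv^i xy^i z ∈ L for every i ≥ 0.
All symbols are a's, so only lengths matter: let k = |vy|, with 1 ≤ k ≤ p. Then |uv^i xy^i z| = q + (i − 1)k.

Take i = q + 1: the length is q + qk = q(k + 1).
Both factors satisfy q ≥ 2 and k + 1 ≥ 2, so q(k + 1) is composite and uv^(q+1) xy^(q+1) z ∉ L.

This contradicts the CFL pumping lemma, which requires uv^i xy^i z ∈ L for all i ≥ 0.
Hence L = {a^p : p is prime} is not context-free. ∎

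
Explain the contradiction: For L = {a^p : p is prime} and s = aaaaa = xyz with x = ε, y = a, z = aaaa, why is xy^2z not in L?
xy²z = aaaaaa ∉ L

Pumping with i = 2 replaces y = a by y² = aa:
- Original: s = xyz = aaaaa; aaaaa has length 5, which is prime, so it is in L
- Pumped: xy²z = ε · aa · aaaa = aaaaaa
- aaaaaa has length 6 = 2 × 3, which is not prime, so it is not in L

The pumping lemma would require xy²z ∈ L, so this decomposition yields a contradiction.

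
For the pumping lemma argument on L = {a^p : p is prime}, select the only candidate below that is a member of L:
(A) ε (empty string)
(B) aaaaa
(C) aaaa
(B) aaaaa

The pumping lemma is applied to a string s that lies in L, so first check membership of each option:
- (A) ε has length 0, which is not prime, so it is not in L ✗
- (B) aaaaa has length 5, which is prime, so it is in L ✓
- (C) aaaa has length 4 = 2 × 2, which is not prime, so it is not in L ✗

Only (B) aaaaa is in L, so it is the only candidate that could play the role of s.
(In a complete proof one picks s in terms of the pumping length p so that |s| ≥ p is guaranteed; a fixed string like aaaaa illustrates the shape of such an s.)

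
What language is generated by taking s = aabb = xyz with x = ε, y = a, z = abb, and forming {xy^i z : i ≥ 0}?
{xy^i z : i ≥ 0} = {a^(i+1) b^2 : i ≥ 0} = {abb, aabb, aaabb, ...}

With x = ε, y = a, z = abb: Starting with aabb and pumping the first 'a' (z = abb keeps the second 'a'), we get strings with i+1 a's followed by 2 b's for i = 0, 1, 2, ...; note bb is not produced because z always contributes one a.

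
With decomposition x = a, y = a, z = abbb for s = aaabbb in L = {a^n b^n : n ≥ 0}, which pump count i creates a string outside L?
i = 0

xy⁰z = a · ε · abbb = aabbb; aabbb has 2 a's and 3 b's; 2 ≠ 3, so it is not in L.
(Other choices also work, e.g. i = 2, 3; only i = 1 is guaranteed to stay in L since xy¹z = s.)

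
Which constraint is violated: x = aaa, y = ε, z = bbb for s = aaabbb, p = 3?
Violated: |y| > 0

The decomposition x = aaa, y = ε, z = bbb for s = aaabbb with p = 3
violates the constraint: |y| > 0

|y| = 0, but the pumping lemma requires |y| > 0 (y must be non-empty).

Pumping lemma constraints:
1. xyz = s (decomposition is valid)
2. |xy| ≤ p
3. |y| > 0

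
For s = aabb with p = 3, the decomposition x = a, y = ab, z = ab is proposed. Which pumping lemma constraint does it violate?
Violated: xyz = s

The decomposition x = a, y = ab, z = ab for s = aabb with p = 3
violates the constraint: xyz = s

xyz = 'a' + 'ab' + 'ab' = 'aabab' ≠ 'aabb' = s. The decomposition doesn't reconstruct s.

Pumping lemma constraints:
1. xyz = s (decomposition is valid)
2. |xy| ≤ p
3. |y| > 0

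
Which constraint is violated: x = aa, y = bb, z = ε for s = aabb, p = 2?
Violated: |xy| ≤ p

The decomposition x = aa, y = bb, z = ε for s = aabb with p = 2
violates the constraint: |xy| ≤ p

|xy| = |aabb| = 4 > 2 = p. The decomposition puts too many characters in xy.

Pumping lemma constraints:
1. xyz = s (decomposition is valid)
2. |xy| ≤ p
3. |y| > 0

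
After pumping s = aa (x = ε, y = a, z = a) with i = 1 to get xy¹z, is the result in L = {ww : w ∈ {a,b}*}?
Yes

xy¹z = ε · a · a = aa.
aa splits into halves a · a, which are equal, so it is in L (w = a).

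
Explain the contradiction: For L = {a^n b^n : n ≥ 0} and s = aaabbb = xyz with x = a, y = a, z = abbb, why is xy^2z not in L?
xy²z = aaaabbb ∉ L

Pumping with i = 2 replaces y = a by y² = aa:
- Original: s = xyz = aaabbb; aaabbb = a^3 b^3 has equal counts (3 = 3), so it is in L
- Pumped: xy²z = a · aa · abbb = aaaabbb
- aaaabbb has 4 a's and 3 b's; 4 ≠ 3, so it is not in L

The pumping lemma would require xy²z ∈ L, so this decomposition yields a contradiction.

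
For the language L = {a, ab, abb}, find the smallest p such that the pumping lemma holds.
p = 4

For a finite language L, the pumping lemma holds vacuously if p > max|s| for s ∈ L.

The longest string in L = {a, ab, abb} has length 3.
If p = 4, then no string s ∈ L has |s| ≥ p, so the condition is vacuously true.

The minimum pumping length is p = 4.

Why no smaller p works: for any p ≤ 3, the longest string s ∈ L has |s| = 3 ≥ p, so it would
have to be pumpable; but pumping up (i = 2, 3, ...) produces ever longer strings, which cannot all lie in the
finite language L. So the pumping property fails for every p ≤ 3.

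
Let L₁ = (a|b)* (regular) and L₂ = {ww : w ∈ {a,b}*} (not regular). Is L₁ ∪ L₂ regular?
Yes — L₁ ∪ L₂ is regular.

{ww} ⊆ (a|b)*, so L₁ ∪ L₂ = (a|b)*, which is regular.

Note that the bare facts "L₁ regular, L₂ non-regular" do not settle the question by themselves: the closure of regular languages under ∪, ∩, complement and difference applies only when BOTH operands are regular. With a non-regular operand the result can come out regular or non-regular depending on the specific languages, so one has to work out L₁ ∪ L₂ for this particular pair, as above.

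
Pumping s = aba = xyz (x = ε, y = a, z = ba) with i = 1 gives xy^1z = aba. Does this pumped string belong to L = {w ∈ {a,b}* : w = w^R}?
Yes

xy¹z = ε · a · ba = aba.
aba reversed is aba, the same string, so it is a palindrome and is in L.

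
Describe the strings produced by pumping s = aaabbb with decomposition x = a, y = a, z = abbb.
{xy^i z : i ≥ 0} = {a^(2+i) b^3 : i ≥ 0} = {aabbb, aaabbb, aaaabbb, ...}

With x = a, y = a, z = abbb: Starting with aaabbb and pumping the second 'a', we get strings with 2+i a's followed by 3 b's for i = 0, 1, 2, ...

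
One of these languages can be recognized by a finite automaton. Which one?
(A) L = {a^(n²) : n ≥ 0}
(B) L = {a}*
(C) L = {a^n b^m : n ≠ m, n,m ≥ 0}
(B) {a}*

(B) L = {a}* is regular.

This can be recognized by a finite automaton (DFA/NFA).
Regular expressions like {a}* define regular languages.

The other choices are not regular:
- {a^n b^m : n ≠ m, n,m ≥ 0}: After pumping a's, we can make n = m
- {a^(n²) : n ≥ 0}: After pumping, length is no longer a perfect square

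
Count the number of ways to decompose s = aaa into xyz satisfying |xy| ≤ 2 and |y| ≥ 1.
3

For s = 'aaa' with pumping length p = 2:

Constraints: |xy| ≤ 2, |y| > 0

Valid decompositions (|xy| ≤ p, |y| ≥ 1):
  • x='', y='a', z='aa'
  • x='a', y='a', z='a'
  • x='', y='aa', z='a'

Total count: 3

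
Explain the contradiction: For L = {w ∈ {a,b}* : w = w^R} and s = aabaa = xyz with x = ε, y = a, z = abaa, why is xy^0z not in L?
xy⁰z = abaa ∉ L

Pumping with i = 0 replaces y = a by y⁰ = ε:
- Original: s = xyz = aabaa; aabaa reversed is aabaa, the same string, so it is a palindrome and is in L
- Pumped: xy⁰z = ε · ε · abaa = abaa
- abaa reversed is aaba ≠ abaa, so it is not a palindrome and is not in L

The pumping lemma would require xy⁰z ∈ L, so this decomposition yields a contradiction.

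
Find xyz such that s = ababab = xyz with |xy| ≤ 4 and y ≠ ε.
x = 'a', y = 'ba', z = 'bab'

For s = ababab and p = 4, one valid decomposition is:
- x = 'a' (length 1)
- y = 'ba' (length 2)
- z = 'bab' (length 3)

Verification:
- xyz = 'a' + 'ba' + 'bab' = ababab ✓
- |xy| = 3 ≤ 4 ✓
- |y| = 2 > 0 ✓

All pumping lemma constraints are satisfied.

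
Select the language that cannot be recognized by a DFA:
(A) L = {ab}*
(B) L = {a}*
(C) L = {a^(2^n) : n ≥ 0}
(C) {a^(2^n) : n ≥ 0}

(C) L = {a^(2^n) : n ≥ 0} is NOT regular.

The pumping lemma can be used to prove this:
After pumping, length is no longer a power of 2

The other languages are regular because they can be recognized by finite automata.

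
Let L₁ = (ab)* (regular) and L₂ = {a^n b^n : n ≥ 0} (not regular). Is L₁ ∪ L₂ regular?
No — L₁ ∪ L₂ is not regular.

Let U = (ab)* ∪ {a^n b^n}. If U were regular, then U ∩ aa*bb* would be regular (closure under intersection with a regular language). But (ab)* ∩ aa*bb* = {ab} and {a^n b^n} ∩ aa*bb* = {a^n b^n : n ≥ 1}, so U ∩ aa*bb* = {a^n b^n : n ≥ 1}, which is not regular. Hence U is not regular.

Note that the bare facts "L₁ regular, L₂ non-regular" do not settle the question by themselves: the closure of regular languages under ∪, ∩, complement and difference applies only when BOTH operands are regular. With a non-regular operand the result can come out regular or non-regular depending on the specific languages, so one has to work out L₁ ∪ L₂ for this particular pair, as above.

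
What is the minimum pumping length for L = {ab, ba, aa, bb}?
p = 3

For a finite language L, the pumping lemma holds vacuously if p > max|s| for s ∈ L.

The longest string in L = {ab, ba, aa, bb} has length 2.
If p = 3, then no string s ∈ L has |s| ≥ p, so the condition is vacuously true.

The minimum pumping length is p = 3.

Why no smaller p works: for any p ≤ 2, the longest string s ∈ L has |s| = 2 ≥ p, so it would
have to be pumpable; but pumping up (i = 2, 3, ...) produces ever longer strings, which cannot all lie in the
finite language L. So the pumping property fails for every p ≤ 2.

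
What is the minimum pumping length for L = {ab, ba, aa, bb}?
p = 3

For a finite language L, the pumping lemma holds vacuously if p > max|s| for s ∈ L.

The longest string in L = {ab, ba, aa, bb} has length 2.
If p = 3, then no string s ∈ L has |s| ≥ p, so the condition is vacuously true.

The minimum pumping length is p = 3.

Why no smaller p works: for any p ≤ 2, the longest string s ∈ L has |s| = 2 ≥ p, so it would
have to be pumpable; but pumping up (i = 2, 3, ...) produces ever longer strings, which cannot all lie in the
finite language L. So the pumping property fails for every p ≤ 2.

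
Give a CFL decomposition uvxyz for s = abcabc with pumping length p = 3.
u='ab', v='c', x='a', y='b', z='c'

For s = abcabc with pumping length p = 3:

One valid decomposition:
- u = 'ab'
- v = 'c'
- x = 'a'
- y = 'b'
- z = 'c'

Verification:
- uvxyz = 'ab' + 'c' + 'a' + 'b' + 'c' = abcabc ✓
- |vxy| = |'cab'| = 3 ≤ 3 ✓
- |vy| = |'cb'| = 2 > 0 ✓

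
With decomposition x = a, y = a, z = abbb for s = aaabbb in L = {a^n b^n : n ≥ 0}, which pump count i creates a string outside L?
i = 2

xy²z = a · aa · abbb = aaaabbb; aaaabbb has 4 a's and 3 b's; 4 ≠ 3, so it is not in L.
(Other choices also work, e.g. i = 0, 3; only i = 1 is guaranteed to stay in L since xy¹z = s.)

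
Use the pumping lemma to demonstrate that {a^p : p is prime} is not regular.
Assume for contradiction that L is regular, and let p ≥ 1 be the pumping length given by the pumping lemma.
Choose a prime q with q ≥ p (one exists because there are infinitely many primes) and let s = a^q. Then s ∈ L and |s| = q ≥ p.
By the pumping lemma, s = xyz for some x, y, z with |xy| ≤ p, |y| ≥ 1, and xy^i z ∈ L for every i ≥ 0.
Here y = a^k for some k with 1 ≤ k ≤ p, and xy^i z = a^(q + (i − 1)k) for every i ≥ 0.

Take i = q + 1: |xy^(q+1) z| = q + qk = q(k + 1).
Both factors satisfy q ≥ 2 and k + 1 ≥ 2, so q(k + 1) is composite, and xy^(q+1) z ∉ L.

This contradicts the pumping lemma, which requires xy^i z ∈ L for all i ≥ 0.
Hence L = {a^p : p is prime} is not regular. ∎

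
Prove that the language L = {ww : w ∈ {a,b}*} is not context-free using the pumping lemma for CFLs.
Assume for contradiction that L is context-free, and let p ≥ 1 be the pumping length given by the pumping lemma for CFLs.
Choose s = a^p b^p a^p b^p. Then s ∈ L (take w = a^p b^p) and |s| = 4p ≥ p.
By the CFL pumping lemma, s = uvxyz for some u, v, x, y, z with |vxy| ≤ p, |vy| ≥ 1, and uv^i xy^i z ∈ L for every i ≥ 0.

Write s as four blocks A₁ B₁ A₂ B₂ with A₁ = A₂ = a^p and B₁ = B₂ = b^p. Since |vxy| ≤ p, the window vxy lies inside at most two adjacent blocks. Take i = 0 and let t = uxz, so |t| = 4p − |vy| with 1 ≤ |vy| ≤ p. If |t| is odd, t ∉ L immediately, so assume |vy| is even (hence |vy| ≥ 2) and |t|/2 = 2p − |vy|/2, which satisfies p ≤ |t|/2 ≤ 2p − 1.

Case 1 (vxy inside A₁B₁): t = a^(p−j) b^(p−l) a^p b^p with j + l = |vy|. The second half of t has length < 2p, so it is a suffix of the trailing a^p b^p and ends in b; the first half is a^(p−j) b^(p−l) a^((j+l)/2), which ends in a because (j+l)/2 ≥ 1. The halves differ, so t ∉ L.

Case 2 (vxy inside B₁A₂, straddling the middle): t = a^p b^(p−j) a^(p−l) b^p with j + l = |vy|. If t = ww, then w is a prefix of t of length ≥ p, so w begins with a^p; and w is a suffix of t of length ≥ p, so w ends with b^p. That forces |w| ≥ 2p, contradicting |w| = |t|/2 ≤ 2p − 1. So t ∉ L.

Case 3 (vxy inside A₂B₂): t = a^p b^p a^(p−j) b^(p−l) with j + l = |vy|. The first half of t is a prefix of a^p b^p, so it begins with a; the second half is b^((j+l)/2) a^(p−j) b^(p−l), which begins with b. The halves differ, so t ∉ L.

In every case uv⁰xy⁰z = uxz ∉ L.

This contradicts the CFL pumping lemma, which requires uv^i xy^i z ∈ L for all i ≥ 0.
Hence L = {ww : w ∈ {a,b}*} is not context-free. ∎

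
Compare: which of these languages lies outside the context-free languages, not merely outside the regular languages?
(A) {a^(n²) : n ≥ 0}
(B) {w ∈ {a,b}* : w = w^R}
(A) {a^(n²) : n ≥ 0}

(A) {a^(n²) : n ≥ 0} requires the CFL pumping lemma.

- {w ∈ {a,b}* : w = w^R} is context-free (but not regular)
  • Can be shown non-regular with the regular pumping lemma
  • After pumping, the string is no longer symmetric

- {a^(n²) : n ≥ 0} is NOT context-free
  • Requires the CFL pumping lemma to prove
  • Gaps between squares grow unboundedly

The CFL pumping lemma is "stronger" in that it can prove non-membership
in the larger class of context-free languages.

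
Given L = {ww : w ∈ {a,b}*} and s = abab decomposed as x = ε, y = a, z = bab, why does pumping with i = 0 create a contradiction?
xy⁰z = bab ∉ L

Pumping with i = 0 replaces y = a by y⁰ = ε:
- Original: s = xyz = abab; abab splits into halves ab · ab, which are equal, so it is in L (w = ab)
- Pumped: xy⁰z = ε · ε · bab = bab
- bab has odd length 3, so it cannot be written as ww and is not in L

The pumping lemma would require xy⁰z ∈ L, so this decomposition yields a contradiction.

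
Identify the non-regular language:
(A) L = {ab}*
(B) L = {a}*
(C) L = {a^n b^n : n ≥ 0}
(C) {a^n b^n : n ≥ 0}

(C) L = {a^n b^n : n ≥ 0} is NOT regular.

The pumping lemma can be used to prove this:
After pumping, the number of a's and b's become unequal

The other languages are regular because they can be recognized by finite automata.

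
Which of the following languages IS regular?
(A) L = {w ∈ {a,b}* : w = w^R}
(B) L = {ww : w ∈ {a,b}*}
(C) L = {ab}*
(C) {ab}*

(C) L = {ab}* is regular.

This can be recognized by a finite automaton (DFA/NFA).
Regular expressions like {ab}* define regular languages.

The other choices are not regular:
- {w ∈ {a,b}* : w = w^R}: After pumping, the string is no longer symmetric
- {ww : w ∈ {a,b}*}: After pumping, the two halves no longer match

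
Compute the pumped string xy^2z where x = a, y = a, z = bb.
aaabb

Given x = 'a', y = 'a', z = 'bb' and i = 2:

xy^2z = x + y·y·...·y (2 times) + z
       = 'a' + 'a'^2 + 'bb'
       = 'a' + 'aa' + 'bb'
       = 'aaabb'

The pumped string is 'aaabb' with length 5.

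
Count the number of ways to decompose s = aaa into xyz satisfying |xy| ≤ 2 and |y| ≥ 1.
3

For s = 'aaa' with pumping length p = 2:

Constraints: |xy| ≤ 2, |y| > 0

Valid decompositions (|xy| ≤ p, |y| ≥ 1):
  • x='', y='a', z='aa'
  • x='a', y='a', z='a'
  • x='', y='aa', z='a'

Total count: 3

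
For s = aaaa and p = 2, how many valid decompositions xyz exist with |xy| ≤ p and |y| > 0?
3

For s = 'aaaa' with pumping length p = 2:

Constraints: |xy| ≤ 2, |y| > 0

Valid decompositions (|xy| ≤ p, |y| ≥ 1):
  • x='', y='a', z='aaa'
  • x='a', y='a', z='aa'
  • x='', y='aa', z='aa'

Total count: 3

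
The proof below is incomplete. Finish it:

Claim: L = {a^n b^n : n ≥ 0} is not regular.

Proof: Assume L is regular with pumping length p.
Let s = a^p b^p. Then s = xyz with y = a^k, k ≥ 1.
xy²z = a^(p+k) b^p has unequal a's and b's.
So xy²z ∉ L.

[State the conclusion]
This contradicts the pumping lemma for regular languages,
which guarantees xy^i z ∈ L for all i ≥ 0.

Since our assumption that L is regular leads to a contradiction,
we conclude that L = {a^n b^n : n ≥ 0} is NOT regular. ∎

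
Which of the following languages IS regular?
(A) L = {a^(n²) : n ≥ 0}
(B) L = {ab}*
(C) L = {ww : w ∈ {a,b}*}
(B) {ab}*

(B) L = {ab}* is regular.

This can be recognized by a finite automaton (DFA/NFA).
Regular expressions like {ab}* define regular languages.

The other choices are not regular:
- {ww : w ∈ {a,b}*}: After pumping, the two halves no longer match
- {a^(n²) : n ≥ 0}: After pumping, length is no longer a perfect square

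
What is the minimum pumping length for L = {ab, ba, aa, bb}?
p = 3

For a finite language L, the pumping lemma holds vacuously if p > max|s| for s ∈ L.

The longest string in L = {ab, ba, aa, bb} has length 2.
If p = 3, then no string s ∈ L has |s| ≥ p, so the condition is vacuously true.

The minimum pumping length is p = 3.

Why no smaller p works: for any p ≤ 2, the longest string s ∈ L has |s| = 2 ≥ p, so it would
have to be pumpable; but pumping up (i = 2, 3, ...) produces ever longer strings, which cannot all lie in the
finite language L. So the pumping property fails for every p ≤ 2.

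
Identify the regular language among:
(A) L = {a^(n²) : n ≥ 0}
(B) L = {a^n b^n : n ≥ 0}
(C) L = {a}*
(C) {a}*

(C) L = {a}* is regular.

This can be recognized by a finite automaton (DFA/NFA).
Regular expressions like {a}* define regular languages.

The other choices are not regular:
- {a^(n²) : n ≥ 0}: After pumping, length is no longer a perfect square
- {a^n b^n : n ≥ 0}: After pumping, the number of a's and b's become unequal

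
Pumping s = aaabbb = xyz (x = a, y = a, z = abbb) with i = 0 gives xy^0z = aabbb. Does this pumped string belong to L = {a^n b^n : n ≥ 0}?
No

xy⁰z = a · ε · abbb = aabbb.
aabbb has 2 a's and 3 b's; 2 ≠ 3, so it is not in L.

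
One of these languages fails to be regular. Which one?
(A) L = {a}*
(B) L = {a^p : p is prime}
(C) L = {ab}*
(B) {a^p : p is prime}

(B) L = {a^p : p is prime} is NOT regular.

The pumping lemma can be used to prove this:
After pumping, the length becomes composite

The other languages are regular because they can be recognized by finite automata.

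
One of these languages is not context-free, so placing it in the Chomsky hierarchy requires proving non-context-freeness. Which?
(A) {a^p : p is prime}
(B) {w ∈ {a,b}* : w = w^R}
(A) {a^p : p is prime}

(A) {a^p : p is prime} requires the CFL pumping lemma.

- {w ∈ {a,b}* : w = w^R} is context-free (but not regular)
  • Can be shown non-regular with the regular pumping lemma
  • After pumping, the string is no longer symmetric

- {a^p : p is prime} is NOT context-free
  • Requires the CFL pumping lemma to prove
  • The CFL pumping lemma also fails because prime gaps are unbounded

The CFL pumping lemma is "stronger" in that it can prove non-membership
in the larger class of context-free languages.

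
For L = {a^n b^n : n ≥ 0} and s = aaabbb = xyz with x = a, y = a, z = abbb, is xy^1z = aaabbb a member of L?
Yes

xy¹z = a · a · abbb = aaabbb.
aaabbb = a^3 b^3 has equal counts (3 = 3), so it is in L.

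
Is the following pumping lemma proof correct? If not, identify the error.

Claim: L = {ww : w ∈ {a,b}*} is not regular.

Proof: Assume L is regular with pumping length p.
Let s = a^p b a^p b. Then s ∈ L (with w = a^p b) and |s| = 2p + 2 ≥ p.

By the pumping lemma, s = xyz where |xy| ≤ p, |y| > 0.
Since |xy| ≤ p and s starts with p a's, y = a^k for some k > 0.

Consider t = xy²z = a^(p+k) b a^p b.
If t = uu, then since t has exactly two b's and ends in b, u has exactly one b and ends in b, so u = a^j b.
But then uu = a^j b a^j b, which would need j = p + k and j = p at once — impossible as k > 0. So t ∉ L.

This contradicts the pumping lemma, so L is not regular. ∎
The proof is correct.

This proof is valid because:
1. s = a^p b a^p b is in L and is chosen in terms of p, so |s| ≥ p holds for every p
2. The decomposition analysis is correct: |xy| ≤ p forces y to lie inside the leading a's
3. The contradiction is valid: the argument shows a^(p+k) b a^p b cannot be split into two equal halves
4. The conclusion follows logically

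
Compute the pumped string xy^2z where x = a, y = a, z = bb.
aaabb

Given x = 'a', y = 'a', z = 'bb' and i = 2:

xy^2z = x + y·y·...·y (2 times) + z
       = 'a' + 'a'^2 + 'bb'
       = 'a' + 'aa' + 'bb'
       = 'aaabb'

The pumped string is 'aaabb' with length 5.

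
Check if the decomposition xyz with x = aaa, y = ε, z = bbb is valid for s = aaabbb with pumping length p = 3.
Violated: |y| > 0

The decomposition x = aaa, y = ε, z = bbb for s = aaabbb with p = 3
violates the constraint: |y| > 0

|y| = 0, but the pumping lemma requires |y| > 0 (y must be non-empty).

Pumping lemma constraints:
1. xyz = s (decomposition is valid)
2. |xy| ≤ p
3. |y| > 0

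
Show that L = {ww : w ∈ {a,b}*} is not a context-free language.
Assume for contradiction that L is context-free, and let p ≥ 1 be the pumping length given by the pumping lemma for CFLs.
Choose s = a^p b^p a^p b^p. Then s ∈ L (take w = a^p b^p) and |s| = 4p ≥ p.
By the CFL pumping lemma, s = uvxyz for some u, v, x, y, z with |vxy| ≤ p, |vy| ≥ 1, and uv^i xy^i z ∈ L for every i ≥ 0.

Write s as four blocks A₁ B₁ A₂ B₂ with A₁ = A₂ = a^p and B₁ = B₂ = b^p. Since |vxy| ≤ p, the window vxy lies inside at most two adjacent blocks. Take i = 0 and let t = uxz, so |t| = 4p − |vy| with 1 ≤ |vy| ≤ p. If |t| is odd, t ∉ L immediately, so assume |vy| is even (hence |vy| ≥ 2) and |t|/2 = 2p − |vy|/2, which satisfies p ≤ |t|/2 ≤ 2p − 1.

Case 1 (vxy inside A₁B₁): t = a^(p−j) b^(p−l) a^p b^p with j + l = |vy|. The second half of t has length < 2p, so it is a suffix of the trailing a^p b^p and ends in b; the first half is a^(p−j) b^(p−l) a^((j+l)/2), which ends in a because (j+l)/2 ≥ 1. The halves differ, so t ∉ L.

Case 2 (vxy inside B₁A₂, straddling the middle): t = a^p b^(p−j) a^(p−l) b^p with j + l = |vy|. If t = ww, then w is a prefix of t of length ≥ p, so w begins with a^p; and w is a suffix of t of length ≥ p, so w ends with b^p. That forces |w| ≥ 2p, contradicting |w| = |t|/2 ≤ 2p − 1. So t ∉ L.

Case 3 (vxy inside A₂B₂): t = a^p b^p a^(p−j) b^(p−l) with j + l = |vy|. The first half of t is a prefix of a^p b^p, so it begins with a; the second half is b^((j+l)/2) a^(p−j) b^(p−l), which begins with b. The halves differ, so t ∉ L.

In every case uv⁰xy⁰z = uxz ∉ L.

This contradicts the CFL pumping lemma, which requires uv^i xy^i z ∈ L for all i ≥ 0.
Hence L = {ww : w ∈ {a,b}*} is not context-free. ∎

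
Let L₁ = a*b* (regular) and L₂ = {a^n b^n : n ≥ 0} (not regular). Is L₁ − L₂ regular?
No — L₁ − L₂ is not regular.

a*b* − {a^n b^n} = {a^n b^m : n ≠ m}. If this were regular, then its complement intersected with a*b*, namely {a^n b^n : n ≥ 0}, would be regular too (closure under complement and intersection) — contradiction. So L₁ − L₂ is not regular.

Note that the bare facts "L₁ regular, L₂ non-regular" do not settle the question by themselves: the closure of regular languages under ∪, ∩, complement and difference applies only when BOTH operands are regular. With a non-regular operand the result can come out regular or non-regular depending on the specific languages, so one has to work out L₁ − L₂ for this particular pair, as above.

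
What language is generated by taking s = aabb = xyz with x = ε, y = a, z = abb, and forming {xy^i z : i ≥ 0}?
{xy^i z : i ≥ 0} = {a^(i+1) b^2 : i ≥ 0} = {abb, aabb, aaabb, ...}

With x = ε, y = a, z = abb: Starting with aabb and pumping the first 'a' (z = abb keeps the second 'a'), we get strings with i+1 a's followed by 2 b's for i = 0, 1, 2, ...; note bb is not produced because z always contributes one a.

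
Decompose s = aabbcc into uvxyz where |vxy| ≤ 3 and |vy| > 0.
u='aa', v='b', x='b', y='c', z='c'

For s = aabbcc with pumping length p = 3:

One valid decomposition:
- u = 'aa'
- v = 'b'
- x = 'b'
- y = 'c'
- z = 'c'

Verification:
- uvxyz = 'aa' + 'b' + 'b' + 'c' + 'c' = aabbcc ✓
- |vxy| = |'bbc'| = 3 ≤ 3 ✓
- |vy| = |'bc'| = 2 > 0 ✓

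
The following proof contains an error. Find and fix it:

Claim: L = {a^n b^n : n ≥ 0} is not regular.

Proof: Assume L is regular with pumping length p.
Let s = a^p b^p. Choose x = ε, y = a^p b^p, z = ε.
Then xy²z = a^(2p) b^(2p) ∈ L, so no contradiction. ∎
Error: The decomposition violates |xy| ≤ p. With y = a^p b^p, |xy| = |y| = 2p > p. (The proof also miscomputes xy²z, which would be a^p b^p a^p b^p rather than a^(2p) b^(2p), and it wrongly treats one harmless decomposition as settling the matter — the prover does not get to choose the decomposition.)

Correction: The pumping lemma requires |xy| ≤ p, and the argument must handle every decomposition satisfying |xy| ≤ p, |y| ≥ 1. Since s starts with p a's, any such y consists only of a's, say y = a^k with k ≥ 1. Then xy²z = a^(p+k) b^p has unequal numbers of a's and b's, so xy²z ∉ L — the required contradiction.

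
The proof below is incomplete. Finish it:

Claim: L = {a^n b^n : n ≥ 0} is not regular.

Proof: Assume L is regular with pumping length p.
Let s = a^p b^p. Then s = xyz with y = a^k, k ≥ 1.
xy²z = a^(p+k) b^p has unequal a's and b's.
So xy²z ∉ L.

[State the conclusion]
This contradicts the pumping lemma for regular languages,
which guarantees xy^i z ∈ L for all i ≥ 0.

Since our assumption that L is regular leads to a contradiction,
we conclude that L = {a^n b^n : n ≥ 0} is NOT regular. ∎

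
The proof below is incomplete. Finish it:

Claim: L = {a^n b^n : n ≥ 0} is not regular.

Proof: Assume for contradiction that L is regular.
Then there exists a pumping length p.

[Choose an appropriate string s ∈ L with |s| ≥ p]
s = a^p b^p

This string is in L (has equal a's and b's) and has length 2p ≥ p.
Any decomposition xyz with |xy| ≤ p means y consists only of a's,
so pumping will unbalance the counts.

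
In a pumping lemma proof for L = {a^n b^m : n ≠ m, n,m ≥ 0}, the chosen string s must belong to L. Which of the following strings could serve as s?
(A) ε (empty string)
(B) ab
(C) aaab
(C) aaab

The pumping lemma is applied to a string s that lies in L, so first check membership of each option:
- (A) ε = a^0 b^0 has n = m = 0, so it is not in L ✗
- (B) ab = a^1 b^1 has n = m = 1, so it is not in L ✗
- (C) aaab = a^3 b^1 with 3 ≠ 1, so it is in L ✓

Only (C) aaab is in L, so it is the only candidate that could play the role of s.
(In a complete proof one picks s in terms of the pumping length p so that |s| ≥ p is guaranteed; a fixed string like aaab illustrates the shape of such an s.)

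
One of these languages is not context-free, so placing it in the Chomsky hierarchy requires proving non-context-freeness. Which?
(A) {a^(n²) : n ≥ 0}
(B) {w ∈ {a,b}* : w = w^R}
(A) {a^(n²) : n ≥ 0}

(A) {a^(n²) : n ≥ 0} requires the CFL pumping lemma.

- {w ∈ {a,b}* : w = w^R} is context-free (but not regular)
  • Can be shown non-regular with the regular pumping lemma
  • After pumping, the string is no longer symmetric

- {a^(n²) : n ≥ 0} is NOT context-free
  • Requires the CFL pumping lemma to prove
  • Gaps between squares grow unboundedly

The CFL pumping lemma is "stronger" in that it can prove non-membership
in the larger class of context-free languages.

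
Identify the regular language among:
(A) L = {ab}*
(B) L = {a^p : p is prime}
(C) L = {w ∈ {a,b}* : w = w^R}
(A) {ab}*

(A) L = {ab}* is regular.

This can be recognized by a finite automaton (DFA/NFA).
Regular expressions like {ab}* define regular languages.

The other choices are not regular:
- {a^p : p is prime}: After pumping, the length becomes composite
- {w ∈ {a,b}* : w = w^R}: After pumping, the string is no longer symmetric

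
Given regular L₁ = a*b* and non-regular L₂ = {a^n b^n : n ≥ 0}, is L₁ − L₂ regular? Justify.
No — L₁ − L₂ is not regular.

a*b* − {a^n b^n} = {a^n b^m : n ≠ m}. If this were regular, then its complement intersected with a*b*, namely {a^n b^n : n ≥ 0}, would be regular too (closure under complement and intersection) — contradiction. So L₁ − L₂ is not regular.

Note that the bare facts "L₁ regular, L₂ non-regular" do not settle the question by themselves: the closure of regular languages under ∪, ∩, complement and difference applies only when BOTH operands are regular. With a non-regular operand the result can come out regular or non-regular depending on the specific languages, so one has to work out L₁ − L₂ for this particular pair, as above.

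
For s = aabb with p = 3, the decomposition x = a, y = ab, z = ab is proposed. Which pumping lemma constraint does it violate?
Violated: xyz = s

The decomposition x = a, y = ab, z = ab for s = aabb with p = 3
violates the constraint: xyz = s

xyz = 'a' + 'ab' + 'ab' = 'aabab' ≠ 'aabb' = s. The decomposition doesn't reconstruct s.

Pumping lemma constraints:
1. xyz = s (decomposition is valid)
2. |xy| ≤ p
3. |y| > 0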